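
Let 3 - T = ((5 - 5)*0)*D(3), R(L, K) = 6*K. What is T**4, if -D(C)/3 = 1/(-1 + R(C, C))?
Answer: 81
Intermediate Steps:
D(C) = -3/(-1 + 6*C)
T = 3 (T = 3 - (5 - 5)*0*(-3/(-1 + 6*3)) = 3 - 0*0*(-3/(-1 + 18)) = 3 - 0*(-3/17) = 3 - 0*(-3*1/17) = 3 - 0*(-3)/17 = 3 - 1*0 = 3 + 0 = 3)
T**4 = 3**4 = 81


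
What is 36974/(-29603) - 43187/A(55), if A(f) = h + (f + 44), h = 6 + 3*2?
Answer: -183224125/469419 ≈ -390.32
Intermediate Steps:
h = 12 (h = 6 + 6 = 12)
A(f) = 56 + f (A(f) = 12 + (f + 44) = 12 + (44 + f) = 56 + f)
36974/(-29603) - 43187/A(55) = 36974/(-29603) - 43187/(56 + 55) = 36974*(-1/29603) - 43187/111 = -5282/4229 - 43187*1/111 = -5282/4229 - 43187/111 = -183224125/469419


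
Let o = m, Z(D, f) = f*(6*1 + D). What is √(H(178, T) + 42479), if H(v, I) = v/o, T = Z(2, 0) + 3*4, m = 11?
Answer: √5141917/11 ≈ 206.14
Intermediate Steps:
Z(D, f) = f*(6 + D)
T = 12 (T = 0*(6 + 2) + 3*4 = 0*8 + 12 = 0 + 12 = 12)
o = 11
H(v, I) = v/11
√(H(178, T) + 42479) = √((1/11)*178 + 42479) = √(178/11 + 42479) = √(467447/11) = √5141917/11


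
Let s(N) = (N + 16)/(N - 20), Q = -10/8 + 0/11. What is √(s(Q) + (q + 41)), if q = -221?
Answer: I*√1305515/85 ≈ 13.442*I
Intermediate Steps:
Q = -5/4 (Q = -10*⅛ + 0*(1/11) = -5/4 + 0 = -5/4 ≈ -1.2500)
s(N) = (16 + N)/(-20 + N)
√(s(Q) + (q + 41)) = √((16 - 5/4)/(-20 - 5/4) + (-221 + 41)) = √((59/4)/(-85/4) - 180) = √(-4/85*59/4 - 180) = √(-59/85 - 180) = √(-15359/85) = I*√1305515/85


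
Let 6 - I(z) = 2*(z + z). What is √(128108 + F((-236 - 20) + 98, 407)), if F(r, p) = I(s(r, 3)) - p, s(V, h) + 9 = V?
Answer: 5*√5135 ≈ 358.29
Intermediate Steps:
s(V, h) = -9 + V
I(z) = 6 - 4*z (I(z) = 6 - 2*(z + z) = 6 - 2*2*z = 6 - 4*z)
F(r, p) = 42 - p - 4*r (F(r, p) = (6 - 4*(-9 + r)) - p = (6 + (36 - 4*r)) - p = (42 - 4*r) - p = 42 - p - 4*r)
√(128108 + F((-236 - 20) + 98, 407)) = √(128108 + (42 - 1*407 - 4*((-236 - 20) + 98))) = √(128108 + (42 - 407 - 4*(-256 + 98))) = √(128108 + (42 - 407 - 4*(-158))) = √(128108 + (42 - 407 + 632)) = √(128108 + 267) = √128375 = 5*√5135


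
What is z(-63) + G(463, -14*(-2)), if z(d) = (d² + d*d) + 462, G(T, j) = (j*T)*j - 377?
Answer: 371015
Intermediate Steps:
G(T, j) = -377 + T*j² (G(T, j) = (T*j)*j - 377 = T*j² - 377 = -377 + T*j²)
z(d) = 462 + 2*d² (z(d) = (d² + d²) + 462 = 2*d² + 462 = 462 + 2*d²)
z(-63) + G(463, -14*(-2)) = (462 + 2*(-63)²) + (-377 + 463*(-14*(-2))²) = (462 + 2*3969) + (-377 + 463*28²) = (462 + 7938) + (-377 + 463*784) = 8400 + (-377 + 362992) = 8400 + 362615 = 371015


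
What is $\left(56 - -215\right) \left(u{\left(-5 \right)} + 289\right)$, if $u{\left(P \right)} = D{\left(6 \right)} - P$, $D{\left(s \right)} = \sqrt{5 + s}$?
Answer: $79674 + 271 \sqrt{11} \approx 80573.0$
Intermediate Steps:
$u{\left(P \right)} = \sqrt{11} - P$ ($u{\left(P \right)} = \sqrt{5 + 6} - P = \sqrt{11} - P$)
$\left(56 - -215\right) \left(u{\left(-5 \right)} + 289\right) = \left(56 - -215\right) \left(\left(\sqrt{11} - -5\right) + 289\right) = \left(56 + 215\right) \left(\left(\sqrt{11} + 5\right) + 289\right) = 271 \left(\left(5 + \sqrt{11}\right) + 289\right) = 271 \left(294 + \sqrt{11}\right) = 79674 + 271 \sqrt{11}$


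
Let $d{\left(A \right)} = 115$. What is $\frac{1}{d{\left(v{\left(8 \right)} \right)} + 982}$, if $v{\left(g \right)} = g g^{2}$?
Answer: $\frac{1}{1097} \approx 0.00091158$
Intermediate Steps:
$v{\left(g \right)} = g^{3}$
$\frac{1}{d{\left(v{\left(8 \right)} \right)} + 982} = \frac{1}{115 + 982} = \frac{1}{1097}$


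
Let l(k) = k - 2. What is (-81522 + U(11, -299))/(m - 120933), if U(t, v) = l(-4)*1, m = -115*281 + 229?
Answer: 81528/153019 ≈ 0.53280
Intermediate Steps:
l(k) = -2 + k
m = -32086 (m = -32315 + 229 = -32086)
U(t, v) = -6 (U(t, v) = (-2 - 4)*1 = -6*1 = -6)
(-81522 + U(11, -299))/(m - 120933) = (-81522 - 6)/(-32086 - 120933) = -81528/(-153019) = -81528*(-1/153019) = 81528/153019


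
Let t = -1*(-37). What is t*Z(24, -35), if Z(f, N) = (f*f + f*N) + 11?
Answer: -9361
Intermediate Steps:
Z(f, N) = 11 + f² + N*f (Z(f, N) = (f² + N*f) + 11 = 11 + f² + N*f)
t = 37
t*Z(24, -35) = 37*(11 + 24² - 35*24) = 37*(11 + 576 - 840) = 37*(-253) = -9361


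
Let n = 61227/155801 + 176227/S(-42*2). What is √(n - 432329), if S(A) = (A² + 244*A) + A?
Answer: 65*I*√2317902076525513623/150503766 ≈ 657.53*I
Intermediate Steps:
S(A) = A² + 245*A
n = -26628308879/2107052724 (n = 61227/155801 + 176227/(((-42*2)*(245 - 42*2))) = 61227*(1/155801) + 176227/((-84*(245 - 84))) = 61227/155801 + 176227/((-84*161)) = 61227/155801 + 176227/(-13524) = 61227/155801 + 176227*(-1/13524) = 61227/155801 - 176227/13524 = -26628308879/2107052724 ≈ -12.638)
√(n - 432329) = √(-26628308879/2107052724 - 432329) = √(-910966625423075/2107052724) = 65*I*√2317902076525513623/150503766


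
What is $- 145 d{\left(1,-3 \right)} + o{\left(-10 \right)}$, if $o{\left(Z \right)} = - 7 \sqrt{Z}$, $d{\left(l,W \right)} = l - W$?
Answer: $-580 - 7 i \sqrt{10} \approx -580.0 - 22.136 i$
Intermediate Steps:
$- 145 d{\left(1,-3 \right)} + o{\left(-10 \right)} = - 145 \left(1 - -3\right) - 7 \sqrt{-10} = - 145 \left(1 + 3\right) - 7 i \sqrt{10} = \left(-145\right) 4 - 7 i \sqrt{10} = -580 - 7 i \sqrt{10}$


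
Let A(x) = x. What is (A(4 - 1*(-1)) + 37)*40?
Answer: 1680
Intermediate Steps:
(A(4 - 1*(-1)) + 37)*40 = ((4 - 1*(-1)) + 37)*40 = ((4 + 1) + 37)*40 = (5 + 37)*40 = 42*40 = 1680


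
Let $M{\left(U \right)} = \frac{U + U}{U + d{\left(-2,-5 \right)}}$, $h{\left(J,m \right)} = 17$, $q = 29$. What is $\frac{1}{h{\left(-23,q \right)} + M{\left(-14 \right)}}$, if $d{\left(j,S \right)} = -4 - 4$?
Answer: $\frac{11}{201} \approx 0.054726$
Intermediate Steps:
$d{\left(j,S \right)} = -8$ ($d{\left(j,S \right)} = -4 - 4 = -8$)
$M{\left(U \right)} = \frac{2 U}{-8 + U}$ ($M{\left(U \right)} = \frac{U + U}{U - 8} = \frac{2 U}{-8 + U}$)
$\frac{1}{h{\left(-23,q \right)} + M{\left(-14 \right)}} = \frac{1}{17 + 2 \left(-14\right) \frac{1}{-8 - 14}} = \frac{1}{17 + 2 \left(-14\right) \frac{1}{-22}} = \frac{1}{17 + 2 \left(-14\right) \left(- \frac{1}{22}\right)} = \frac{1}{17 + \frac{14}{11}} = \frac{1}{\frac{201}{11}} = \frac{11}{201}$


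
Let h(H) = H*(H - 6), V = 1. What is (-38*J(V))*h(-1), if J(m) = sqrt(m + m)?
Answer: -266*sqrt(2) ≈ -376.18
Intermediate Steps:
h(H) = H*(-6 + H)
J(m) = sqrt(2)*sqrt(m) (J(m) = sqrt(2*m) = sqrt(2)*sqrt(m))
(-38*J(V))*h(-1) = (-38*sqrt(2)*sqrt(1))*(-(-6 - 1)) = (-38*sqrt(2))*(-1*(-7)) = -38*sqrt(2)*7 = -266*sqrt(2)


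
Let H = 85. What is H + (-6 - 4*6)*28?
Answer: -755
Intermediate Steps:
H + (-6 - 4*6)*28 = 85 + (-6 - 4*6)*28 = 85 + (-6 - 24)*28 = 85 - 30*28 = 85 - 840 = -755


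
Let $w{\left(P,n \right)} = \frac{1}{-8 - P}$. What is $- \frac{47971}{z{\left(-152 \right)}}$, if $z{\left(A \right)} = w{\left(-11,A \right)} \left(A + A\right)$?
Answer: $\frac{143913}{304} \approx 473.4$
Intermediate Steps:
$z{\left(A \right)} = \frac{2 A}{3}$ ($z{\left(A \right)} = - \frac{1}{8 - 11} \left(A + A\right) = - \frac{1}{-3} \cdot 2 A = \left(-1\right) \left(- \frac{1}{3}\right) 2 A = \frac{2 A}{3}$)
$- \frac{47971}{z{\left(-152 \right)}} = - \frac{47971}{\frac{2}{3} \left(-152\right)} = - \frac{47971}{- \frac{304}{3}} = \left(-47971\right) \left(- \frac{3}{304}\right) = \frac{143913}{304}$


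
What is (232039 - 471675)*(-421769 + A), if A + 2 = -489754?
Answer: 218434204900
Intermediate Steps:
A = -489756 (A = -2 - 489754 = -489756)
(232039 - 471675)*(-421769 + A) = (232039 - 471675)*(-421769 - 489756) = -239636*(-911525) = 218434204900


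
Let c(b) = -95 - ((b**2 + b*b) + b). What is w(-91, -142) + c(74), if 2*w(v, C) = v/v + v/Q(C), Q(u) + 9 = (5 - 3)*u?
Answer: -3258261/293 ≈ -11120.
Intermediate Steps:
Q(u) = -9 + 2*u (Q(u) = -9 + (5 - 3)*u = -9 + 2*u)
c(b) = -95 - b - 2*b**2 (c(b) = -95 - ((b**2 + b**2) + b) = -95 - (2*b**2 + b) = -95 - (b + 2*b**2) = -95 + (-b - 2*b**2) = -95 - b - 2*b**2)
w(v, C) = 1/2 + v/(2*(-9 + 2*C)) (w(v, C) = (v/v + v/(-9 + 2*C))/2 = (1 + v/(-9 + 2*C))/2 = 1/2 + v/(2*(-9 + 2*C)))
w(-91, -142) + c(74) = (-9 - 91 + 2*(-142))/(2*(-9 + 2*(-142))) + (-95 - 1*74 - 2*74**2) = (-9 - 91 - 284)/(2*(-9 - 284)) + (-95 - 74 - 2*5476) = (1/2)*(-384)/(-293) + (-95 - 74 - 10952) = (1/2)*(-1/293)*(-384) - 11121 = 192/293 - 11121 = -3258261/293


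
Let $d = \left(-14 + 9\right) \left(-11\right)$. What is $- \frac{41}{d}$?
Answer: $- \frac{41}{55} \approx -0.74545$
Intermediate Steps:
$d = 55$ ($d = \left(-5\right) \left(-11\right) = 55$)
$- \frac{41}{d} = - \frac{41}{55}$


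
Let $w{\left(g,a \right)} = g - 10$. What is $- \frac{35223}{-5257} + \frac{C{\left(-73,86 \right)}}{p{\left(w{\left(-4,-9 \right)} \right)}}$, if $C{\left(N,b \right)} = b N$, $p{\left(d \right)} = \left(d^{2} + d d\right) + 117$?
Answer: $- \frac{15074939}{2675813} \approx -5.6338$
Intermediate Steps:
$w{\left(g,a \right)} = -10 + g$
$p{\left(d \right)} = 117 + 2 d^{2}$ ($p{\left(d \right)} = \left(d^{2} + d^{2}\right) + 117 = 2 d^{2} + 117 = 117 + 2 d^{2}$)
$C{\left(N,b \right)} = N b$
$- \frac{35223}{-5257} + \frac{C{\left(-73,86 \right)}}{p{\left(w{\left(-4,-9 \right)} \right)}} = - \frac{35223}{-5257} + \frac{\left(-73\right) 86}{117 + 2 \left(-10 - 4\right)^{2}} = \left(-35223\right) \left(- \frac{1}{5257}\right) - \frac{6278}{117 + 2 \left(-14\right)^{2}} = \frac{35223}{5257} - \frac{6278}{117 + 2 \cdot 196} = \frac{35223}{5257} - \frac{6278}{117 + 392} = \frac{35223}{5257} - \frac{6278}{509} = - \frac{15074939}{2675813}$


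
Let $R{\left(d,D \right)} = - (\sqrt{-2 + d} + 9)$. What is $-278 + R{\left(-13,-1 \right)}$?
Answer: $-287 - i \sqrt{15} \approx -287.0 - 3.873 i$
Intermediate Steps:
$R{\left(d,D \right)} = -9 - \sqrt{-2 + d}$ ($R{\left(d,D \right)} = - (9 + \sqrt{-2 + d}) = -9 - \sqrt{-2 + d}$)
$-278 + R{\left(-13,-1 \right)} = -278 - \left(9 + \sqrt{-2 - 13}\right) = -278 - \left(9 + \sqrt{-15}\right) = -278 - \left(9 + i \sqrt{15}\right) = -287 - i \sqrt{15}$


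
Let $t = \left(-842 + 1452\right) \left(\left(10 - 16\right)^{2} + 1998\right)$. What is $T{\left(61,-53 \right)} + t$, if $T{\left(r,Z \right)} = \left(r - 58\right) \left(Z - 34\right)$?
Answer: $1240479$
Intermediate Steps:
$T{\left(r,Z \right)} = \left(-58 + r\right) \left(-34 + Z\right)$
$t = 1240740$ ($t = 610 \left(\left(-6\right)^{2} + 1998\right) = 610 \left(36 + 1998\right) = 610 \cdot 2034 = 1240740$)
$T{\left(61,-53 \right)} + t = \left(1972 - -3074 - 2074 - 3233\right) + 1240740 = \left(1972 + 3074 - 2074 - 3233\right) + 1240740 = -261 + 1240740 = 1240479$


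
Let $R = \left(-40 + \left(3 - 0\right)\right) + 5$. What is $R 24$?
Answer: $-768$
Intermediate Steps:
$R = -32$ ($R = \left(-40 + \left(3 + 0\right)\right) + 5 = \left(-40 + 3\right) + 5 = -37 + 5 = -32$)
$R 24 = \left(-32\right) 24 = -768$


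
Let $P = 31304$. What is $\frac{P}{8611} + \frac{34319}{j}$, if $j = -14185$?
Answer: $\frac{148526331}{122147035} \approx 1.216$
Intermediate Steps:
$\frac{P}{8611} + \frac{34319}{j} = \frac{31304}{8611} + \frac{34319}{-14185} = 31304 \cdot \frac{1}{8611} + 34319 \left(- \frac{1}{14185}\right) = \frac{31304}{8611} - \frac{34319}{14185} = \frac{148526331}{122147035}$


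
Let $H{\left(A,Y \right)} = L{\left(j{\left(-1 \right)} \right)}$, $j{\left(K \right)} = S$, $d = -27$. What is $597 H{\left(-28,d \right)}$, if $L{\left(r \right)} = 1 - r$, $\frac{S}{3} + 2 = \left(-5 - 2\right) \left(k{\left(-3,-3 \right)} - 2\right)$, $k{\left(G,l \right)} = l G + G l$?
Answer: $204771$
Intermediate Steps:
$k{\left(G,l \right)} = 2 G l$ ($k{\left(G,l \right)} = G l + G l = 2 G l$)
$S = -342$ ($S = -6 + 3 \left(-5 - 2\right) \left(2 \left(-3\right) \left(-3\right) - 2\right) = -6 + 3 \left(- 7 \left(18 - 2\right)\right) = -6 + 3 \left(\left(-7\right) 16\right) = -6 + 3 \left(-112\right) = -6 - 336 = -342$)
$j{\left(K \right)} = -342$
$H{\left(A,Y \right)} = 343$ ($H{\left(A,Y \right)} = 1 - -342 = 1 + 342 = 343$)
$597 H{\left(-28,d \right)} = 597 \cdot 343 = 204771$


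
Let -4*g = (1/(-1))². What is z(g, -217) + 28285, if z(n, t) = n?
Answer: 113139/4 ≈ 28285.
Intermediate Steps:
g = -¼ (g = -(1/(-1))²/4 = -¼*(-1)² = -¼*1 = -¼ ≈ -0.25000)
z(g, -217) + 28285 = -¼ + 28285 = 113139/4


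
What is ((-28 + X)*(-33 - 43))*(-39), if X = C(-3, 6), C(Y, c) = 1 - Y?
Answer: -71136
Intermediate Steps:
X = 4 (X = 1 - 1*(-3) = 1 + 3 = 4)
((-28 + X)*(-33 - 43))*(-39) = ((-28 + 4)*(-33 - 43))*(-39) = -24*(-76)*(-39) = 1824*(-39) = -71136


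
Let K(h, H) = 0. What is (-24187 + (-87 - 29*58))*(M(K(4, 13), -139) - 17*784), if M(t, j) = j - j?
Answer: 345941568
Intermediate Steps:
M(t, j) = 0
(-24187 + (-87 - 29*58))*(M(K(4, 13), -139) - 17*784) = (-24187 + (-87 - 29*58))*(0 - 17*784) = (-24187 + (-87 - 1682))*(0 - 13328) = (-24187 - 1769)*(-13328) = -25956*(-13328) = 345941568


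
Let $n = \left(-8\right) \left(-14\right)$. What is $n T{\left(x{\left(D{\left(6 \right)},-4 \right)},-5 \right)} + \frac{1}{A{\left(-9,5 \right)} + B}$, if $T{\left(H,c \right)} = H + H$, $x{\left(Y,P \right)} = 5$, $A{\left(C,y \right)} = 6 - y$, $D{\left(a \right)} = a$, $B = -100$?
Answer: $\frac{110879}{99} \approx 1120.0$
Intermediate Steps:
$T{\left(H,c \right)} = 2 H$
$n = 112$
$n T{\left(x{\left(D{\left(6 \right)},-4 \right)},-5 \right)} + \frac{1}{A{\left(-9,5 \right)} + B} = 112 \cdot 2 \cdot 5 + \frac{1}{\left(6 - 5\right) - 100} = 112 \cdot 10 + \frac{1}{\left(6 - 5\right) - 100} = 1120 + \frac{1}{1 - 100} = 1120 + \frac{1}{-99} = 1120 - \frac{1}{99} = \frac{110879}{99}$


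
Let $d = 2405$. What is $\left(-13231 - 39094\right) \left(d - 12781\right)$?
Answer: $542924200$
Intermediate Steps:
$\left(-13231 - 39094\right) \left(d - 12781\right) = \left(-13231 - 39094\right) \left(2405 - 12781\right) = \left(-52325\right) \left(-10376\right) = 542924200$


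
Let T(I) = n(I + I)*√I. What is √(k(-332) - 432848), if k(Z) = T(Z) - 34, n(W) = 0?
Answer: 3*I*√48098 ≈ 657.94*I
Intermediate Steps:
T(I) = 0 (T(I) = 0*√I = 0)
k(Z) = -34 (k(Z) = 0 - 34 = -34)
√(k(-332) - 432848) = √(-34 - 432848) = √(-432882) = 3*I*√48098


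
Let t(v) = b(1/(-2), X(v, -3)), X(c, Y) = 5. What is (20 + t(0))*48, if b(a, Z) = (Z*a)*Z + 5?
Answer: 600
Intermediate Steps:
b(a, Z) = 5 + a*Z² (b(a, Z) = a*Z² + 5 = 5 + a*Z²)
t(v) = -15/2 (t(v) = 5 + 5²/(-2) = 5 - ½*25 = 5 - 25/2 = -15/2)
(20 + t(0))*48 = (20 - 15/2)*48 = (25/2)*48 = 600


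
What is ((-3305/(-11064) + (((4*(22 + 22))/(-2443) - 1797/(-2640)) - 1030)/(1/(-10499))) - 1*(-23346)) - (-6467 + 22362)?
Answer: 32155561357431961/2973228720 ≈ 1.0815e+7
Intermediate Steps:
((-3305/(-11064) + (((4*(22 + 22))/(-2443) - 1797/(-2640)) - 1030)/(1/(-10499))) - 1*(-23346)) - (-6467 + 22362) = ((-3305*(-1/11064) + (((4*44)*(-1/2443) - 1797*(-1/2640)) - 1030)/(-1/10499)) + 23346) - 1*15895 = ((3305/11064 + ((176*(-1/2443) + 599/880) - 1030)*(-10499)) + 23346) - 15895 = ((3305/11064 + ((-176/2443 + 599/880) - 1030)*(-10499)) + 23346) - 15895 = ((3305/11064 + (1308477/2149840 - 1030)*(-10499)) + 23346) - 15895 = ((3305/11064 - 2213026723/2149840*(-10499)) + 23346) - 15895 = ((3305/11064 + 23234567564777/2149840) + 23346) - 15895 = (32133407830239241/2973228720 + 23346) - 15895 = 32202820827936361/2973228720 - 15895 = 32155561357431961/2973228720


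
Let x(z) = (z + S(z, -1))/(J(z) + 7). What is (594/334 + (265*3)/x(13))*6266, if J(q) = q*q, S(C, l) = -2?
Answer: 13312348842/167 ≈ 7.9715e+7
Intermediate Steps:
J(q) = q**2
x(z) = (-2 + z)/(7 + z**2) (x(z) = (z - 2)/(z**2 + 7) = (-2 + z)/(7 + z**2))
(594/334 + (265*3)/x(13))*6266 = (594/334 + (265*3)/(((-2 + 13)/(7 + 13**2))))*6266 = (594*(1/334) + 795/((11/(7 + 169))))*6266 = (297/167 + 795/((11/176)))*6266 = (297/167 + 795/(((1/176)*11)))*6266 = (297/167 + 795/(1/16))*6266 = (297/167 + 795*16)*6266 = (297/167 + 12720)*6266 = (2124537/167)*6266 = 13312348842/167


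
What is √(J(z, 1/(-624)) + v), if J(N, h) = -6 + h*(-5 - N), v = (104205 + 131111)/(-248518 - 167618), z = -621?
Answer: 3*I*√42637537306/225407 ≈ 2.7482*I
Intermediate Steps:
v = -58829/104034 (v = 235316/(-416136) = 235316*(-1/416136) = -58829/104034 ≈ -0.56548)
√(J(z, 1/(-624)) + v) = √((-6 - 5/(-624) - 1*(-621)/(-624)) - 58829/104034) = √((-6 - 5*(-1/624) - 1*(-621)*(-1/624)) - 58829/104034) = √((-6 + 5/624 - 207/208) - 58829/104034) = √(-545/78 - 58829/104034) = √(-1702422/225407) = 3*I*√42637537306/225407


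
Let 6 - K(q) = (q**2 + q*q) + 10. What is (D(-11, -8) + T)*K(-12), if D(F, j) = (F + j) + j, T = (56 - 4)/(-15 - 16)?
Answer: 259588/31 ≈ 8373.8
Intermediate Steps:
K(q) = -4 - 2*q**2 (K(q) = 6 - ((q**2 + q*q) + 10) = 6 - ((q**2 + q**2) + 10) = 6 - (2*q**2 + 10) = 6 - (10 + 2*q**2) = 6 + (-10 - 2*q**2) = -4 - 2*q**2)
T = -52/31 (T = 52/(-31) = 52*(-1/31) = -52/31 ≈ -1.6774)
D(F, j) = F + 2*j
(D(-11, -8) + T)*K(-12) = ((-11 + 2*(-8)) - 52/31)*(-4 - 2*(-12)**2) = ((-11 - 16) - 52/31)*(-4 - 2*144) = (-27 - 52/31)*(-4 - 288) = -889/31*(-292) = 259588/31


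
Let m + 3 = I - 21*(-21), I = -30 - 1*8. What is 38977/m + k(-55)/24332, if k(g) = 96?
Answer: 237106691/2433200 ≈ 97.446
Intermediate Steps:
I = -38 (I = -30 - 8 = -38)
m = 400 (m = -3 + (-38 - 21*(-21)) = -3 + (-38 + 441) = -3 + 403 = 400)
38977/m + k(-55)/24332 = 38977/400 + 96/24332 = 38977*(1/400) + 96*(1/24332) = 38977/400 + 24/6083 = 237106691/2433200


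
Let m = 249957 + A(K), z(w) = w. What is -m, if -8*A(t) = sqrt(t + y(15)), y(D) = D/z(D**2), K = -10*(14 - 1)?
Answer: -249957 + I*sqrt(29235)/120 ≈ -2.4996e+5 + 1.4249*I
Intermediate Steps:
K = -130 (K = -10*13 = -130)
y(D) = 1/D (y(D) = D/(D**2) = D/D**2 = 1/D)
A(t) = -sqrt(1/15 + t)/8 (A(t) = -sqrt(t + 1/15)/8 = -sqrt(1/15 + t)/8)
m = 249957 - I*sqrt(29235)/120 (m = 249957 - sqrt(15 + 225*(-130))/120 = 249957 - sqrt(15 - 29250)/120 = 249957 - I*sqrt(29235)/120 ≈ 2.4996e+5 - 1.4249*I)
-m = -(249957 - I*sqrt(29235)/120) = -249957 + I*sqrt(29235)/120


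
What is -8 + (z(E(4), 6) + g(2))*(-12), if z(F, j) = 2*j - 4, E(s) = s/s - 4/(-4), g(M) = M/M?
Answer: -116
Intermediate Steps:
g(M) = 1
E(s) = 2 (E(s) = 1 - 4*(-¼) = 1 + 1 = 2)
z(F, j) = -4 + 2*j
-8 + (z(E(4), 6) + g(2))*(-12) = -8 + ((-4 + 2*6) + 1)*(-12) = -8 + ((-4 + 12) + 1)*(-12) = -8 + (8 + 1)*(-12) = -8 + 9*(-12) = -8 - 108 = -116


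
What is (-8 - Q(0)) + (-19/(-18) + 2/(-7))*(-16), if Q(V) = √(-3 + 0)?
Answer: -1280/63 - I*√3 ≈ -20.317 - 1.732*I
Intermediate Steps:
Q(V) = I*√3 (Q(V) = √(-3) = I*√3)
(-8 - Q(0)) + (-19/(-18) + 2/(-7))*(-16) = (-8 - I*√3) + (-19/(-18) + 2/(-7))*(-16) = (-8 - I*√3) + (-19*(-1/18) + 2*(-⅐))*(-16) = (-8 - I*√3) + (19/18 - 2/7)*(-16) = (-8 - I*√3) + (97/126)*(-16) = (-8 - I*√3) - 776/63 = -1280/63 - I*√3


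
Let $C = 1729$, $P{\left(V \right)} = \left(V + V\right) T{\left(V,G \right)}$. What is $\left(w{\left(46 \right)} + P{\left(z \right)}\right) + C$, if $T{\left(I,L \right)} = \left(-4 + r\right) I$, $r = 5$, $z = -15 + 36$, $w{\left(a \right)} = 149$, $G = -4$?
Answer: $2760$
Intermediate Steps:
$z = 21$
$T{\left(I,L \right)} = I$ ($T{\left(I,L \right)} = \left(-4 + 5\right) I = 1 I = I$)
$P{\left(V \right)} = 2 V^{2}$ ($P{\left(V \right)} = \left(V + V\right) V = 2 V V = 2 V^{2}$)
$\left(w{\left(46 \right)} + P{\left(z \right)}\right) + C = \left(149 + 2 \cdot 21^{2}\right) + 1729 = \left(149 + 2 \cdot 441\right) + 1729 = \left(149 + 882\right) + 1729 = 1031 + 1729 = 2760$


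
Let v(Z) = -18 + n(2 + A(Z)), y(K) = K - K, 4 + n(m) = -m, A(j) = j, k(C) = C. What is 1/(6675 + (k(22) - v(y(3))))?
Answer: 1/6721 ≈ 0.00014879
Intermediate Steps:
n(m) = -4 - m
y(K) = 0
v(Z) = -24 - Z (v(Z) = -18 + (-4 - (2 + Z)) = -18 + (-4 + (-2 - Z)) = -18 + (-6 - Z) = -24 - Z)
1/(6675 + (k(22) - v(y(3)))) = 1/(6675 + (22 - (-24 - 1*0))) = 1/(6675 + (22 - (-24 + 0))) = 1/(6675 + (22 - 1*(-24))) = 1/(6675 + (22 + 24)) = 1/(6675 + 46) = 1/6721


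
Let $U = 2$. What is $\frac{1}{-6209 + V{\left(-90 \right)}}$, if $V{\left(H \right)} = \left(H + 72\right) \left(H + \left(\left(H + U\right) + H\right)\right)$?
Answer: $- \frac{1}{1385} \approx -0.00072202$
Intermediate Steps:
$V{\left(H \right)} = \left(2 + 3 H\right) \left(72 + H\right)$ ($V{\left(H \right)} = \left(H + 72\right) \left(H + \left(\left(H + 2\right) + H\right)\right) = \left(72 + H\right) \left(H + \left(\left(2 + H\right) + H\right)\right) = \left(72 + H\right) \left(H + \left(2 + 2 H\right)\right) = \left(72 + H\right) \left(2 + 3 H\right) = \left(2 + 3 H\right) \left(72 + H\right)$)
$\frac{1}{-6209 + V{\left(-90 \right)}} = \frac{1}{-6209 + \left(144 + 3 \left(-90\right)^{2} + 218 \left(-90\right)\right)} = \frac{1}{-6209 + \left(144 + 3 \cdot 8100 - 19620\right)} = \frac{1}{-6209 + \left(144 + 24300 - 19620\right)} = \frac{1}{-6209 + 4824} = \frac{1}{-1385} = - \frac{1}{1385}$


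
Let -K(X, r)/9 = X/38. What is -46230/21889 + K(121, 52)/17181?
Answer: -3356265229/1587871838 ≈ -2.1137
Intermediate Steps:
K(X, r) = -9*X/38
-46230/21889 + K(121, 52)/17181 = -46230/21889 - 9/38*121/17181 = -46230*1/21889 - 1089/38*1/17181 = -46230/21889 - 121/72542 = -3356265229/1587871838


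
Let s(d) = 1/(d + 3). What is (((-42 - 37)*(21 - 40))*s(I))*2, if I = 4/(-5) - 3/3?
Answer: 7505/3 ≈ 2501.7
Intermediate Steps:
I = -9/5 (I = 4*(-⅕) - 3*⅓ = -⅘ - 1 = -9/5 ≈ -1.8000)
s(d) = 1/(3 + d)
(((-42 - 37)*(21 - 40))*s(I))*2 = (((-42 - 37)*(21 - 40))/(3 - 9/5))*2 = ((-79*(-19))/(6/5))*2 = (1501*(⅚))*2 = (7505/6)*2 = 7505/3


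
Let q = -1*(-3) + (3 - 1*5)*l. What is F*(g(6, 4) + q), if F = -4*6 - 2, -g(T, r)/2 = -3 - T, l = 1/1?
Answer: -494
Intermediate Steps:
l = 1
g(T, r) = 6 + 2*T (g(T, r) = -2*(-3 - T) = 6 + 2*T)
q = 1 (q = -1*(-3) + (3 - 1*5)*1 = 3 + (3 - 5)*1 = 3 - 2*1 = 3 - 2 = 1)
F = -26 (F = -24 - 2 = -26)
F*(g(6, 4) + q) = -26*((6 + 2*6) + 1) = -26*((6 + 12) + 1) = -26*(18 + 1) = -26*19 = -494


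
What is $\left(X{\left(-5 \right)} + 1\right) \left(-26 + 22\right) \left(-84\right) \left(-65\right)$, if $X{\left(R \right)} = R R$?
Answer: $-567840$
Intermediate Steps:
$X{\left(R \right)} = R^{2}$
$\left(X{\left(-5 \right)} + 1\right) \left(-26 + 22\right) \left(-84\right) \left(-65\right) = \left(\left(-5\right)^{2} + 1\right) \left(-26 + 22\right) \left(-84\right) \left(-65\right) = \left(25 + 1\right) \left(-4\right) \left(-84\right) \left(-65\right) = 26 \left(-4\right) \left(-84\right) \left(-65\right) = \left(-104\right) \left(-84\right) \left(-65\right) = 8736 \left(-65\right) = -567840$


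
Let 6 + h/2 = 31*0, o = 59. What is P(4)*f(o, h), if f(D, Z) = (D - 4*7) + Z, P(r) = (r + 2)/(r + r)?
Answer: 57/4 ≈ 14.250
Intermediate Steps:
P(r) = (2 + r)/(2*r) (P(r) = (2 + r)/((2*r)) = (2 + r)*(1/(2*r)) = (2 + r)/(2*r))
h = -12 (h = -12 + 2*(31*0) = -12 + 2*0 = -12 + 0 = -12)
f(D, Z) = -28 + D + Z (f(D, Z) = (D - 28) + Z = (-28 + D) + Z = -28 + D + Z)
P(4)*f(o, h) = ((1/2)*(2 + 4)/4)*(-28 + 59 - 12) = ((1/2)*(1/4)*6)*19 = (3/4)*19 = 57/4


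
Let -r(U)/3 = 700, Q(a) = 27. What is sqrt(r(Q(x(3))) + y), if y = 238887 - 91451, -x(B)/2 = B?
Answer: 2*sqrt(36334) ≈ 381.23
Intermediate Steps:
x(B) = -2*B
r(U) = -2100 (r(U) = -3*700 = -2100)
y = 147436
sqrt(r(Q(x(3))) + y) = sqrt(-2100 + 147436) = sqrt(145336) = 2*sqrt(36334)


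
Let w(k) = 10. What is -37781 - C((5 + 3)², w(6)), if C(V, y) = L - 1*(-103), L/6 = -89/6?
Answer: -37795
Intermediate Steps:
L = -89 (L = 6*(-89/6) = -89)
C(V, y) = 14 (C(V, y) = -89 - 1*(-103) = -89 + 103 = 14)
-37781 - C((5 + 3)², w(6)) = -37781 - 1*14 = -37781 - 14 = -37795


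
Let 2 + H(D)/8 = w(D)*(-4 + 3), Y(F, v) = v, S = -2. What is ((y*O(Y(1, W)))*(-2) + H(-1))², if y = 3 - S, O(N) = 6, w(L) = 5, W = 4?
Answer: 13456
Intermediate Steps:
H(D) = -56 (H(D) = -16 + 8*(5*(-4 + 3)) = -16 + 8*(5*(-1)) = -16 + 8*(-5) = -16 - 40 = -56)
y = 5 (y = 3 - 1*(-2) = 3 + 2 = 5)
((y*O(Y(1, W)))*(-2) + H(-1))² = ((5*6)*(-2) - 56)² = (30*(-2) - 56)² = (-60 - 56)² = (-116)² = 13456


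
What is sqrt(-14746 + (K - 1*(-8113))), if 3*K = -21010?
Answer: I*sqrt(122727)/3 ≈ 116.77*I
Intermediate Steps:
K = -21010/3 (K = (1/3)*(-21010) = -21010/3 ≈ -7003.3)
sqrt(-14746 + (K - 1*(-8113))) = sqrt(-14746 + (-21010/3 - 1*(-8113))) = sqrt(-14746 + (-21010/3 + 8113)) = sqrt(-14746 + 3329/3) = sqrt(-40909/3) = I*sqrt(122727)/3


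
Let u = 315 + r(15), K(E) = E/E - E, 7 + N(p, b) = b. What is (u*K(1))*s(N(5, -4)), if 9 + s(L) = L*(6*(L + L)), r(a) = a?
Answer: 0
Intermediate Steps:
N(p, b) = -7 + b
K(E) = 1 - E
u = 330 (u = 315 + 15 = 330)
s(L) = -9 + 12*L² (s(L) = -9 + L*(6*(L + L)) = -9 + L*(6*(2*L)) = -9 + L*(12*L) = -9 + 12*L²)
(u*K(1))*s(N(5, -4)) = (330*(1 - 1*1))*(-9 + 12*(-7 - 4)²) = (330*(1 - 1))*(-9 + 12*(-11)²) = (330*0)*(-9 + 12*121) = 0*(-9 + 1452) = 0*1443 = 0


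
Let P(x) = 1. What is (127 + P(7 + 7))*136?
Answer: 17408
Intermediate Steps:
(127 + P(7 + 7))*136 = (127 + 1)*136 = 128*136 = 17408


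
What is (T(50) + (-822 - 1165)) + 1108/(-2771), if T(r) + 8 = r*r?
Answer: 1398247/2771 ≈ 504.60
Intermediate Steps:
T(r) = -8 + r**2 (T(r) = -8 + r*r = -8 + r**2)
(T(50) + (-822 - 1165)) + 1108/(-2771) = ((-8 + 50**2) + (-822 - 1165)) + 1108/(-2771) = ((-8 + 2500) - 1987) + 1108*(-1/2771) = (2492 - 1987) - 1108/2771 = 505 - 1108/2771 = 1398247/2771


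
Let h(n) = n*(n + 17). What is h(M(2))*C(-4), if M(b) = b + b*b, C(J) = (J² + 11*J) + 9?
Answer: -2622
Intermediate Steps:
C(J) = 9 + J² + 11*J
M(b) = b + b²
h(n) = n*(17 + n)
h(M(2))*C(-4) = ((2*(1 + 2))*(17 + 2*(1 + 2)))*(9 + (-4)² + 11*(-4)) = ((2*3)*(17 + 2*3))*(9 + 16 - 44) = (6*(17 + 6))*(-19) = (6*23)*(-19) = 138*(-19) = -2622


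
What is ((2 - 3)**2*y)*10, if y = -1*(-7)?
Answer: 70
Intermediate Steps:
y = 7
((2 - 3)**2*y)*10 = ((2 - 3)**2*7)*10 = ((-1)**2*7)*10 = (1*7)*10 = 7*10 = 70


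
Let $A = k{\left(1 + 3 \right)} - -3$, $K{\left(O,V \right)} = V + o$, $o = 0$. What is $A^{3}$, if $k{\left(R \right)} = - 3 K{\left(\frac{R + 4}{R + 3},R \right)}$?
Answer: $-729$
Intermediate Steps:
$K{\left(O,V \right)} = V$ ($K{\left(O,V \right)} = V + 0 = V$)
$k{\left(R \right)} = - 3 R$
$A = -9$ ($A = - 3 \left(1 + 3\right) - -3 = \left(-3\right) 4 + 3 = -12 + 3 = -9$)
$A^{3} = \left(-9\right)^{3} = -729$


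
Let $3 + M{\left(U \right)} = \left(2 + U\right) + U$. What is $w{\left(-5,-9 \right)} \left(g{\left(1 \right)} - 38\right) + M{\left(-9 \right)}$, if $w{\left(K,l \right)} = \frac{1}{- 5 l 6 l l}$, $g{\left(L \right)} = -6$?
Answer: $- \frac{207787}{10935} \approx -19.002$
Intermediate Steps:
$w{\left(K,l \right)} = - \frac{1}{30 l^{3}}$ ($w{\left(K,l \right)} = \frac{1}{- 30 l l l} = \frac{1}{- 30 l^{2} l} = \frac{1}{\left(-30\right) l^{3}} = - \frac{1}{30 l^{3}}$)
$M{\left(U \right)} = -1 + 2 U$ ($M{\left(U \right)} = -3 + \left(\left(2 + U\right) + U\right) = -3 + \left(2 + 2 U\right) = -1 + 2 U$)
$w{\left(-5,-9 \right)} \left(g{\left(1 \right)} - 38\right) + M{\left(-9 \right)} = - \frac{1}{30 \left(-729\right)} \left(-6 - 38\right) + \left(-1 + 2 \left(-9\right)\right) = \left(- \frac{1}{30}\right) \left(- \frac{1}{729}\right) \left(-6 - 38\right) - 19 = \frac{1}{21870} \left(-44\right) - 19 = - \frac{22}{10935} - 19 = - \frac{207787}{10935}$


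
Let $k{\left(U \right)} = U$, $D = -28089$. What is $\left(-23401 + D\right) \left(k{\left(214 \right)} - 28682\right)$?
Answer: $1465817320$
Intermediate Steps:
$\left(-23401 + D\right) \left(k{\left(214 \right)} - 28682\right) = \left(-23401 - 28089\right) \left(214 - 28682\right) = \left(-51490\right) \left(-28468\right) = 1465817320$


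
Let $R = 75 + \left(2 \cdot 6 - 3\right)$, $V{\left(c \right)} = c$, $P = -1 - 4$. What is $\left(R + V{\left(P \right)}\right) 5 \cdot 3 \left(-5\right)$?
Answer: $-5925$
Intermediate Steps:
$P = -5$ ($P = -1 - 4 = -5$)
$R = 84$ ($R = 75 + \left(12 - 3\right) = 75 + 9 = 84$)
$\left(R + V{\left(P \right)}\right) 5 \cdot 3 \left(-5\right) = \left(84 - 5\right) 5 \cdot 3 \left(-5\right) = 79 \cdot 15 \left(-5\right) = 79 \left(-75\right) = -5925$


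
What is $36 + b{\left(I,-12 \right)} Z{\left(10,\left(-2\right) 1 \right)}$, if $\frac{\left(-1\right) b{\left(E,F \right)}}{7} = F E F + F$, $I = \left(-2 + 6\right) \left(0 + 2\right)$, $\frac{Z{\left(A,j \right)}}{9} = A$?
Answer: $-718164$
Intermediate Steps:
$Z{\left(A,j \right)} = 9 A$
$I = 8$ ($I = 4 \cdot 2 = 8$)
$b{\left(E,F \right)} = - 7 F - 7 E F^{2}$ ($b{\left(E,F \right)} = - 7 \left(F E F + F\right) = - 7 \left(E F F + F\right) = - 7 \left(E F^{2} + F\right) = - 7 \left(F + E F^{2}\right) = - 7 F - 7 E F^{2}$)
$36 + b{\left(I,-12 \right)} Z{\left(10,\left(-2\right) 1 \right)} = 36 + \left(-7\right) \left(-12\right) \left(1 + 8 \left(-12\right)\right) 9 \cdot 10 = 36 + \left(-7\right) \left(-12\right) \left(1 - 96\right) 90 = 36 + \left(-7\right) \left(-12\right) \left(-95\right) 90 = 36 - 718200 = -718164$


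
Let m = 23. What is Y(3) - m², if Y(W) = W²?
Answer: -520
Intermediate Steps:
Y(3) - m² = 3² - 1*23² = 9 - 1*529 = 9 - 529 = -520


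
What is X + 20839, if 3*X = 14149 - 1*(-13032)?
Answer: 89698/3 ≈ 29899.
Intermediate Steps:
X = 27181/3 (X = (14149 - 1*(-13032))/3 = (14149 + 13032)/3 = (⅓)*27181 = 27181/3 ≈ 9060.3)
X + 20839 = 27181/3 + 20839 = 89698/3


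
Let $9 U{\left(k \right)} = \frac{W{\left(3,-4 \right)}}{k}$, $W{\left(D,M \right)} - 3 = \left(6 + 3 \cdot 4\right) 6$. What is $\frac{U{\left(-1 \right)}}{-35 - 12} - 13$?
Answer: $- \frac{1796}{141} \approx -12.738$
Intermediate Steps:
$W{\left(D,M \right)} = 111$ ($W{\left(D,M \right)} = 3 + \left(6 + 3 \cdot 4\right) 6 = 3 + \left(6 + 12\right) 6 = 3 + 18 \cdot 6 = 3 + 108 = 111$)
$U{\left(k \right)} = \frac{37}{3 k}$ ($U{\left(k \right)} = \frac{111 \frac{1}{k}}{9} = \frac{37}{3 k}$)
$\frac{U{\left(-1 \right)}}{-35 - 12} - 13 = \frac{\frac{37}{3} \frac{1}{-1}}{-35 - 12} - 13 = \frac{\frac{37}{3} \left(-1\right)}{-47} - 13 = \left(- \frac{1}{47}\right) \left(- \frac{37}{3}\right) - 13 = \frac{37}{141} - 13 = - \frac{1796}{141}$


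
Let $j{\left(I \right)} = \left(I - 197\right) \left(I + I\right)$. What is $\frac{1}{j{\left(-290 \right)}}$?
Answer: $\frac{1}{282460} \approx 3.5403 \cdot 10^{-6}$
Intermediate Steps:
$j{\left(I \right)} = 2 I \left(-197 + I\right)$ ($j{\left(I \right)} = \left(-197 + I\right) 2 I = 2 I \left(-197 + I\right)$)
$\frac{1}{j{\left(-290 \right)}} = \frac{1}{2 \left(-290\right) \left(-197 - 290\right)} = \frac{1}{2 \left(-290\right) \left(-487\right)} = \frac{1}{282460}$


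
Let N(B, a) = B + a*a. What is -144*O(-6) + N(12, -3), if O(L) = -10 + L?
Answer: 2325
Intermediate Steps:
N(B, a) = B + a**2
-144*O(-6) + N(12, -3) = -144*(-10 - 6) + (12 + (-3)**2) = -144*(-16) + (12 + 9) = 2304 + 21 = 2325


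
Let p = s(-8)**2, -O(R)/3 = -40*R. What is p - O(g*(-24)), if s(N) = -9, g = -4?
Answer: -11439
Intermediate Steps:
O(R) = 120*R (O(R) = -(-120)*R = 120*R)
p = 81 (p = (-9)**2 = 81)
p - O(g*(-24)) = 81 - 120*(-4*(-24)) = 81 - 120*96 = 81 - 1*11520 = 81 - 11520 = -11439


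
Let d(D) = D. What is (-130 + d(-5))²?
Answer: 18225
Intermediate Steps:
(-130 + d(-5))² = (-130 - 5)² = (-135)² = 18225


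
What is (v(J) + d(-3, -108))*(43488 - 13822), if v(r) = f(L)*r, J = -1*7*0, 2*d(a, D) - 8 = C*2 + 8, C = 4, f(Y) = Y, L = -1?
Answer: 355992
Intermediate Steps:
d(a, D) = 12 (d(a, D) = 4 + (4*2 + 8)/2 = 4 + (8 + 8)/2 = 4 + (1/2)*16 = 4 + 8 = 12)
J = 0 (J = -7*0 = 0)
v(r) = -r
(v(J) + d(-3, -108))*(43488 - 13822) = (-1*0 + 12)*(43488 - 13822) = (0 + 12)*29666 = 12*29666 = 355992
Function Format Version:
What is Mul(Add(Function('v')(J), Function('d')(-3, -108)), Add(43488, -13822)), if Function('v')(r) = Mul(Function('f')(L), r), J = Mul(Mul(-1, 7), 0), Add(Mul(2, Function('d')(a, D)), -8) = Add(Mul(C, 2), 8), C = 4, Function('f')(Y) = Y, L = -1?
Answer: 355992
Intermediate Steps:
Function('d')(a, D) = 12 (Function('d')(a, D) = Add(4, Mul(Rational(1, 2), Add(Mul(4, 2), 8))) = Add(4, Mul(Rational(1, 2), Add(8, 8))) = Add(4, Mul(Rational(1, 2), 16)) = Add(4, 8) = 12)
J = 0 (J = Mul(-7, 0) = 0)
Function('v')(r) = Mul(-1, r)
Mul(Add(Function('v')(J), Function('d')(-3, -108)), Add(43488, -13822)) = Mul(Add(Mul(-1, 0), 12), Add(43488, -13822)) = Mul(Add(0, 12), 29666) = Mul(12, 29666) = 355992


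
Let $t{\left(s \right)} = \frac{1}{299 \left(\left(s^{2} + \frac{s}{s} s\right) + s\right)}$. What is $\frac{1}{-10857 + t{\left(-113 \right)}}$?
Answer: $- \frac{3750357}{40717625948} \approx -9.2107 \cdot 10^{-5}$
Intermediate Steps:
$t{\left(s \right)} = \frac{1}{299 \left(s^{2} + 2 s\right)}$ ($t{\left(s \right)} = \frac{1}{299 \left(\left(s^{2} + 1 s\right) + s\right)} = \frac{1}{299 \left(\left(s^{2} + s\right) + s\right)} = \frac{1}{299 \left(\left(s + s^{2}\right) + s\right)} = \frac{1}{299 \left(s^{2} + 2 s\right)}$)
$\frac{1}{-10857 + t{\left(-113 \right)}} = \frac{1}{-10857 + \frac{1}{299 \left(-113\right) \left(2 - 113\right)}} = \frac{1}{-10857 + \frac{1}{299} \left(- \frac{1}{113}\right) \frac{1}{-111}} = \frac{1}{-10857 + \frac{1}{299} \left(- \frac{1}{113}\right) \left(- \frac{1}{111}\right)} = \frac{1}{-10857 + \frac{1}{3750357}} = \frac{1}{- \frac{40717625948}{3750357}} = - \frac{3750357}{40717625948}$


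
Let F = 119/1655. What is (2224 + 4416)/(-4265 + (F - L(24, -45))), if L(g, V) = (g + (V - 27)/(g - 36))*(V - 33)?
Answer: -2747300/796439 ≈ -3.4495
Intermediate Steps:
L(g, V) = (-33 + V)*(g + (-27 + V)/(-36 + g)) (L(g, V) = (g + (-27 + V)/(-36 + g))*(-33 + V) = (-33 + V)*(g + (-27 + V)/(-36 + g)))
F = 119/1655 (F = 119*(1/1655) = 119/1655 ≈ 0.071903)
(2224 + 4416)/(-4265 + (F - L(24, -45))) = (2224 + 4416)/(-4265 + (119/1655 - (891 + (-45)**2 - 60*(-45) - 33*24**2 + 1188*24 - 45*24**2 - 36*(-45)*24)/(-36 + 24))) = 6640/(-4265 + (119/1655 - (891 + 2025 + 2700 - 33*576 + 28512 - 45*576 + 38880)/(-12))) = 6640/(-4265 + (119/1655 - (-1)*(891 + 2025 + 2700 - 19008 + 28512 - 25920 + 38880)/12)) = 6640/(-4265 + (119/1655 - (-1)*28080/12)) = 6640/(-4265 + (119/1655 - 1*(-2340))) = 6640/(-4265 + (119/1655 + 2340)) = 6640/(-4265 + 3872819/1655) = 6640/(-3185756/1655) = 6640*(-1655/3185756) = -2747300/796439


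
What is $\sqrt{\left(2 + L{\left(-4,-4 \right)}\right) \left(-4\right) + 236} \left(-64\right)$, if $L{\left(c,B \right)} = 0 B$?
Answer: $- 128 \sqrt{57} \approx -966.38$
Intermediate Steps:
$L{\left(c,B \right)} = 0$
$\sqrt{\left(2 + L{\left(-4,-4 \right)}\right) \left(-4\right) + 236} \left(-64\right) = \sqrt{\left(2 + 0\right) \left(-4\right) + 236} \left(-64\right) = \sqrt{2 \left(-4\right) + 236} \left(-64\right) = \sqrt{-8 + 236} \left(-64\right) = \sqrt{228} \left(-64\right) = 2 \sqrt{57} \left(-64\right) = - 128 \sqrt{57}$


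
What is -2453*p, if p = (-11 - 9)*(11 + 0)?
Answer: 539660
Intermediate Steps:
p = -220 (p = -20*11 = -220)
-2453*p = -2453*(-220) = 539660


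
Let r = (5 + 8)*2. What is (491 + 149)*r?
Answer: 16640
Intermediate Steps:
r = 26 (r = 13*2 = 26)
(491 + 149)*r = (491 + 149)*26 = 640*26 = 16640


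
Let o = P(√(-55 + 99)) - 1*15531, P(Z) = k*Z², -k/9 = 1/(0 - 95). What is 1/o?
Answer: -95/1475049 ≈ -6.4405e-5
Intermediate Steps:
k = 9/95 (k = -9/(0 - 95) = -9/(-95) = -9*(-1/95) = 9/95 ≈ 0.094737)
P(Z) = 9*Z²/95
o = -1475049/95 (o = 9*(√(-55 + 99))²/95 - 1*15531 = 9*(√44)²/95 - 15531 = 9*(2*√11)²/95 - 15531 = (9/95)*44 - 15531 = 396/95 - 15531 = -1475049/95 ≈ -15527.)
1/o = 1/(-1475049/95) = -95/1475049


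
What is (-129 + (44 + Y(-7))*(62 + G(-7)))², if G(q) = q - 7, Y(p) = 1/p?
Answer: 191351889/49 ≈ 3.9051e+6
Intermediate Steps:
Y(p) = 1/p
G(q) = -7 + q
(-129 + (44 + Y(-7))*(62 + G(-7)))² = (-129 + (44 + 1/(-7))*(62 + (-7 - 7)))² = (-129 + (44 - ⅐)*(62 - 14))² = (-129 + (307/7)*48)² = (-129 + 14736/7)² = (13833/7)² = 191351889/49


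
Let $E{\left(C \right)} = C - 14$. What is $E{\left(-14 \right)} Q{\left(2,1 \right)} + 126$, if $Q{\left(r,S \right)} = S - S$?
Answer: $126$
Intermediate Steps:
$E{\left(C \right)} = -14 + C$
$Q{\left(r,S \right)} = 0$
$E{\left(-14 \right)} Q{\left(2,1 \right)} + 126 = \left(-14 - 14\right) 0 + 126 = \left(-28\right) 0 + 126 = 0 + 126 = 126$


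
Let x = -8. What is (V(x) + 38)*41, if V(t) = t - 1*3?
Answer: 1107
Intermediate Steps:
V(t) = -3 + t (V(t) = t - 3 = -3 + t)
(V(x) + 38)*41 = ((-3 - 8) + 38)*41 = (-11 + 38)*41 = 27*41 = 1107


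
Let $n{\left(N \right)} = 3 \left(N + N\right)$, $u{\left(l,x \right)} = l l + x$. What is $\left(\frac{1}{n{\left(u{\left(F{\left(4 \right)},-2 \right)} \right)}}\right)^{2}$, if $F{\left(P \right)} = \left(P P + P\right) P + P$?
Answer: $\frac{1}{1791320976} \approx 5.5825 \cdot 10^{-10}$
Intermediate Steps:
$F{\left(P \right)} = P + P \left(P + P^{2}\right)$ ($F{\left(P \right)} = \left(P^{2} + P\right) P + P = \left(P + P^{2}\right) P + P = P \left(P + P^{2}\right) + P = P + P \left(P + P^{2}\right)$)
$u{\left(l,x \right)} = x + l^{2}$ ($u{\left(l,x \right)} = l^{2} + x = x + l^{2}$)
$n{\left(N \right)} = 6 N$ ($n{\left(N \right)} = 3 \cdot 2 N = 6 N$)
$\left(\frac{1}{n{\left(u{\left(F{\left(4 \right)},-2 \right)} \right)}}\right)^{2} = \left(\frac{1}{6 \left(-2 + \left(4 \left(1 + 4 + 4^{2}\right)\right)^{2}\right)}\right)^{2} = \left(\frac{1}{6 \left(-2 + \left(4 \left(1 + 4 + 16\right)\right)^{2}\right)}\right)^{2} = \left(\frac{1}{6 \left(-2 + \left(4 \cdot 21\right)^{2}\right)}\right)^{2} = \left(\frac{1}{6 \left(-2 + 84^{2}\right)}\right)^{2} = \left(\frac{1}{6 \left(-2 + 7056\right)}\right)^{2} = \left(\frac{1}{6 \cdot 7054}\right)^{2} = \left(\frac{1}{42324}\right)^{2} = \frac{1}{1791320976}$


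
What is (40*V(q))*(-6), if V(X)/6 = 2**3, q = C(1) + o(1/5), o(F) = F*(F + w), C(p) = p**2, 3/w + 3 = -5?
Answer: -11520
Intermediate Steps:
w = -3/8 (w = 3/(-3 - 5) = 3/(-8) = 3*(-1/8) = -3/8 ≈ -0.37500)
o(F) = F*(-3/8 + F) (o(F) = F*(F - 3/8) = F*(-3/8 + F))
q = 193/200 (q = 1**2 + (1/8)*(-3 + 8/5)/5 = 1 + (1/8)*(1/5)*(-3 + 8*(1/5)) = 1 + (1/8)*(1/5)*(-3 + 8/5) = 1 + (1/8)*(1/5)*(-7/5) = 1 - 7/200 = 193/200 ≈ 0.96500)
V(X) = 48 (V(X) = 6*2**3 = 6*8 = 48)
(40*V(q))*(-6) = (40*48)*(-6) = 1920*(-6) = -11520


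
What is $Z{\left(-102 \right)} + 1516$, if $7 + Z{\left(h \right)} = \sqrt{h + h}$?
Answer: $1509 + 2 i \sqrt{51} \approx 1509.0 + 14.283 i$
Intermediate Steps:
$Z{\left(h \right)} = -7 + \sqrt{2} \sqrt{h}$ ($Z{\left(h \right)} = -7 + \sqrt{h + h} = -7 + \sqrt{2 h} = -7 + \sqrt{2} \sqrt{h}$)
$Z{\left(-102 \right)} + 1516 = \left(-7 + \sqrt{2} \sqrt{-102}\right) + 1516 = \left(-7 + \sqrt{2} i \sqrt{102}\right) + 1516 = \left(-7 + 2 i \sqrt{51}\right) + 1516 = 1509 + 2 i \sqrt{51}$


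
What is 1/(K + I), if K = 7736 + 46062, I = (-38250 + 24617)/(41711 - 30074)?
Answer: 11637/626033693 ≈ 1.8588e-5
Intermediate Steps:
I = -13633/11637 ≈ -1.1715
K = 53798
1/(K + I) = 1/(53798 - 13633/11637) = 1/(626033693/11637) = 11637/626033693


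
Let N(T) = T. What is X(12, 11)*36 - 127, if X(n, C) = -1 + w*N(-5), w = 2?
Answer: -523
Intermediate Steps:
X(n, C) = -11 (X(n, C) = -1 + 2*(-5) = -1 - 10 = -11)
X(12, 11)*36 - 127 = -11*36 - 127 = -396 - 127 = -523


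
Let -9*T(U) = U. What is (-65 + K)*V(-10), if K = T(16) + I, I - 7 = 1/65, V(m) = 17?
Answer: -594337/585 ≈ -1016.0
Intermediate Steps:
T(U) = -U/9
I = 456/65 (I = 7 + 1/65 = 456/65 ≈ 7.0154)
K = 3064/585 (K = -⅑*16 + 456/65 = -16/9 + 456/65 = 3064/585 ≈ 5.2376)
(-65 + K)*V(-10) = (-65 + 3064/585)*17 = -34961/585*17 = -594337/585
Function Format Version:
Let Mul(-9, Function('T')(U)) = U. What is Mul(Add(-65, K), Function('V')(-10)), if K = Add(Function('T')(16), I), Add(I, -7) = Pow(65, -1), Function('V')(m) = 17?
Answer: Rational(-594337, 585) ≈ -1016.0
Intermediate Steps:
Function('T')(U) = Mul(Rational(-1, 9), U)
I = Rational(456, 65) (I = Add(7, Pow(65, -1)) = Add(7, Rational(1, 65)) = Rational(456, 65) ≈ 7.0154)
K = Rational(3064, 585) (K = Add(Mul(Rational(-1, 9), 16), Rational(456, 65)) = Add(Rational(-16, 9), Rational(456, 65)) = Rational(3064, 585) ≈ 5.2376)
Mul(Add(-65, K), Function('V')(-10)) = Mul(Add(-65, Rational(3064, 585)), 17) = Mul(Rational(-34961, 585), 17) = Rational(-594337, 585)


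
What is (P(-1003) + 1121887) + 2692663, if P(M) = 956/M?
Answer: 3825992694/1003 ≈ 3.8145e+6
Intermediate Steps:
(P(-1003) + 1121887) + 2692663 = (956/(-1003) + 1121887) + 2692663 = (956*(-1/1003) + 1121887) + 2692663 = (-956/1003 + 1121887) + 2692663 = 1125251705/1003 + 2692663 = 3825992694/1003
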